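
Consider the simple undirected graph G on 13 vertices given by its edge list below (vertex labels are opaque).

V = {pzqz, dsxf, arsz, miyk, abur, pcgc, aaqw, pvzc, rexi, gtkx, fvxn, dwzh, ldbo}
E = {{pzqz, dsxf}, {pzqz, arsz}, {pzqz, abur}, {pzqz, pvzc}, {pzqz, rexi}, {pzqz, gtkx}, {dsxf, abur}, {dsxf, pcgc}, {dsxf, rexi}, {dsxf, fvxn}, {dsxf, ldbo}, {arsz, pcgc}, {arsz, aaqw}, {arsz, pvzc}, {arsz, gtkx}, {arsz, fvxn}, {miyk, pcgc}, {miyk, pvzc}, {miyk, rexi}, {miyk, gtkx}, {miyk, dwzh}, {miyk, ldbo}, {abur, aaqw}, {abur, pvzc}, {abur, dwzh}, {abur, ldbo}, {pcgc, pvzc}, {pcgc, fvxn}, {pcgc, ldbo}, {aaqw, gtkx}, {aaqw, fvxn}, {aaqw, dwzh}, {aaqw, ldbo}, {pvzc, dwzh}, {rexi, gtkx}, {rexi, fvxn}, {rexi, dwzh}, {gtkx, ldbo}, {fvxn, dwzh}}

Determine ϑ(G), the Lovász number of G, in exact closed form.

sqrt(13)

N(pcgc) = {dsxf, arsz, miyk, pvzc, fvxn, ldbo}, |N(pcgc)| = 6.
N(pzqz) = {dsxf, arsz, abur, pvzc, rexi, gtkx}, |N(pzqz)| = 6.
N(gtkx) = {pzqz, arsz, miyk, aaqw, rexi, ldbo}, |N(gtkx)| = 6.
N(rexi) = {pzqz, dsxf, miyk, gtkx, fvxn, dwzh}, |N(rexi)| = 6.
13-vertex 6-regular graph: Paley(13): SR with (k,λ,μ)=(6,2,3).
The 3 distinct eigenvalues: [6.0, 1.30278, -2.30278].
Lovász (edge-transitive): ϑ = −13·(-sqrt(13)/2 - 1/2)/((6)−(-sqrt(13)/2 - 1/2)) = sqrt(13).
ϑ(G) ≈ 3.6055513.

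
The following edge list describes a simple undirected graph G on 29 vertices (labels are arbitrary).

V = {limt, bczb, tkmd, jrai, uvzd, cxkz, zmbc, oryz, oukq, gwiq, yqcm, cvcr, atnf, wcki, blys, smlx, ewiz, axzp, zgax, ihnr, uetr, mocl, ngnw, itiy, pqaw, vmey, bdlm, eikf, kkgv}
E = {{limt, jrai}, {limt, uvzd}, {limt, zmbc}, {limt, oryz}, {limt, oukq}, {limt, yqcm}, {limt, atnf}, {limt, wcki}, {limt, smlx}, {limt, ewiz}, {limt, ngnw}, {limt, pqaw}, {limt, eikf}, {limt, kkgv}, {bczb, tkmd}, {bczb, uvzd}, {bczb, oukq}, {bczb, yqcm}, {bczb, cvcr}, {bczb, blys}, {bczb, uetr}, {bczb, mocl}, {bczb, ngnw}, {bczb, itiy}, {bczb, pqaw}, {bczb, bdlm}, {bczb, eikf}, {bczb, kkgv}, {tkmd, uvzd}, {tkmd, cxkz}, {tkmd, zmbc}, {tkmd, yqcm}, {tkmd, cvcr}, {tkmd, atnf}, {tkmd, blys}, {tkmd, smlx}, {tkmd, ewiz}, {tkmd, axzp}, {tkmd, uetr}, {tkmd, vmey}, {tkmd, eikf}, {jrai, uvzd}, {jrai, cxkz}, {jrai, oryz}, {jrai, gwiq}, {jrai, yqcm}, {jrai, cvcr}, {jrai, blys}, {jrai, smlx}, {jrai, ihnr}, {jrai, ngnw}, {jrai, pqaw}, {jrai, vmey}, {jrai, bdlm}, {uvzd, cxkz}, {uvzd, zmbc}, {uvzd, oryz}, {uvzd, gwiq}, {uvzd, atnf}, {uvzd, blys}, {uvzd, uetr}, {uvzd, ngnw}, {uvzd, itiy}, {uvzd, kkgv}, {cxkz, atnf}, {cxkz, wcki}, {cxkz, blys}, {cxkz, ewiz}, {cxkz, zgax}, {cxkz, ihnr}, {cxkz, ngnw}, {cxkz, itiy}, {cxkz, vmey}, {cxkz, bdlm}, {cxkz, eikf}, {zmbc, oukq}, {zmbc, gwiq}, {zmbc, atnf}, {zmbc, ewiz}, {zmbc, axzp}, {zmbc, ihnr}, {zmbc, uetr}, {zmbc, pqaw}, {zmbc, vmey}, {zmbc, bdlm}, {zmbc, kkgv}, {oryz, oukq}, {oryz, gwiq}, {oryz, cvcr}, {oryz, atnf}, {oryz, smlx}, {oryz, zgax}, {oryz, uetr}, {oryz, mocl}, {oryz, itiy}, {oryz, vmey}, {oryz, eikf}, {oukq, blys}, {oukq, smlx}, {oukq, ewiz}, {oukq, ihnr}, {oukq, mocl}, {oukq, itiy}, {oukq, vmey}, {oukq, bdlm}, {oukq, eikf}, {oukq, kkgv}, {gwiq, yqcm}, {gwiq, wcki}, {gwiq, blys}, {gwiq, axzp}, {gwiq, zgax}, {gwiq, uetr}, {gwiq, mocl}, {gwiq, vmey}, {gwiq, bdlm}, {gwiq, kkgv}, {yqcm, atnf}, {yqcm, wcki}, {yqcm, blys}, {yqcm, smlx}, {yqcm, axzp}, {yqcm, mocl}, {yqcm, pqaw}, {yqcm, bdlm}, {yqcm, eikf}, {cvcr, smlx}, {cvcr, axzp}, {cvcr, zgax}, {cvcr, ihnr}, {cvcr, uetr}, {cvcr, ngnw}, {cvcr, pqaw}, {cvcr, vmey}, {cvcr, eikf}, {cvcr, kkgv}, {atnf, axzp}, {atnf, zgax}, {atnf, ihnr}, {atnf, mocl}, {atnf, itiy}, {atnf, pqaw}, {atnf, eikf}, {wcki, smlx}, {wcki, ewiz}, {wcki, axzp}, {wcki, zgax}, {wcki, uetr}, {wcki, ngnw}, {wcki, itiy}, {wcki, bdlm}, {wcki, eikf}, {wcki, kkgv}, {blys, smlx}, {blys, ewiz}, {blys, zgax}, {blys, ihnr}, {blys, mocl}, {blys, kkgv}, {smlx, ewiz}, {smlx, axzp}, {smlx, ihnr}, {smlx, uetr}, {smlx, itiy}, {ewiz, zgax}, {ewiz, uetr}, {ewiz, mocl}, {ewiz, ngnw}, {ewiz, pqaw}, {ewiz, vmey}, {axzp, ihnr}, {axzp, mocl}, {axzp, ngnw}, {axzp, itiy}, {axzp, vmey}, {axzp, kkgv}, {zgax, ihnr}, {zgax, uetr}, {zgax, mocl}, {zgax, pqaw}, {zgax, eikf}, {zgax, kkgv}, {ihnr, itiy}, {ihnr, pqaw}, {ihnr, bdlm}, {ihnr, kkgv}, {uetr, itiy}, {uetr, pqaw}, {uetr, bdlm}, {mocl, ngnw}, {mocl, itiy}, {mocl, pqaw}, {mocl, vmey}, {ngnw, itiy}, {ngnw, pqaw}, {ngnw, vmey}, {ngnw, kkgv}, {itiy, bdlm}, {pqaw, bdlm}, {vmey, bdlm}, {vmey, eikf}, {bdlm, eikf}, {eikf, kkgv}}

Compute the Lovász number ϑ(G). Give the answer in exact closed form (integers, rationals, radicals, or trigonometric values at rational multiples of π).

sqrt(29)

deg(pqaw) = 14; N(pqaw) = {limt, bczb, jrai, zmbc, yqcm, cvcr, atnf, ewiz, zgax, ihnr, uetr, mocl, ngnw, bdlm}.
N(limt) = {jrai, uvzd, zmbc, oryz, oukq, yqcm, atnf, wcki, smlx, ewiz, ngnw, pqaw, eikf, kkgv}, |N(limt)| = 14.
deg(ngnw) = 14; N(ngnw) = {limt, bczb, jrai, uvzd, cxkz, cvcr, wcki, ewiz, axzp, mocl, itiy, pqaw, vmey, kkgv}.
Vertex bdlm has 14 neighbors: bczb, jrai, cxkz, zmbc, oukq, gwiq, yqcm, wcki, ihnr, uetr, itiy, pqaw, vmey, eikf.
14-regular, N=29; SR(29,14,6,7) — a Paley graph.
spec(A) ≈ [14.0, 2.192582, -3.192582] (distinct, 6 d.p.).
With N=29: ϑ(G) = 29·(-(-sqrt(29)/2 - 1/2))/(14−(-sqrt(29)/2 - 1/2)) = sqrt(29).
ϑ(G) ≈ 5.385165.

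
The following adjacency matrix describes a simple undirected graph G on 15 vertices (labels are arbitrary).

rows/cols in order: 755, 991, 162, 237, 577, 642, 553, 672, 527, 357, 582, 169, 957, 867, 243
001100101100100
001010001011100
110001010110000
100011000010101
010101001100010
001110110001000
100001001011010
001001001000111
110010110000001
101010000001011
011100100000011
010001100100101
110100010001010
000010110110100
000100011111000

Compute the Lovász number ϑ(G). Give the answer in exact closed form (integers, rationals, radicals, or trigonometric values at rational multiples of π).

deg(169) = 6; N(169) = {991, 642, 553, 357, 957, 243}.
Vertex 553 has 6 neighbors: 755, 642, 527, 582, 169, 867.
N(243) = {237, 672, 527, 357, 582, 169}, |N(243)| = 6.
N(867) = {577, 553, 672, 357, 582, 957}, |N(867)| = 6.
6-regular, N=15; this is K(6,2), the Kneser graph.
A has 3 distinct eigenvalues ≈ [6.0, 1.0, -3.0].
−15·(-3) / ((6)−(-3)) = 5 = ϑ(G).
Numerically 5.000000000.

5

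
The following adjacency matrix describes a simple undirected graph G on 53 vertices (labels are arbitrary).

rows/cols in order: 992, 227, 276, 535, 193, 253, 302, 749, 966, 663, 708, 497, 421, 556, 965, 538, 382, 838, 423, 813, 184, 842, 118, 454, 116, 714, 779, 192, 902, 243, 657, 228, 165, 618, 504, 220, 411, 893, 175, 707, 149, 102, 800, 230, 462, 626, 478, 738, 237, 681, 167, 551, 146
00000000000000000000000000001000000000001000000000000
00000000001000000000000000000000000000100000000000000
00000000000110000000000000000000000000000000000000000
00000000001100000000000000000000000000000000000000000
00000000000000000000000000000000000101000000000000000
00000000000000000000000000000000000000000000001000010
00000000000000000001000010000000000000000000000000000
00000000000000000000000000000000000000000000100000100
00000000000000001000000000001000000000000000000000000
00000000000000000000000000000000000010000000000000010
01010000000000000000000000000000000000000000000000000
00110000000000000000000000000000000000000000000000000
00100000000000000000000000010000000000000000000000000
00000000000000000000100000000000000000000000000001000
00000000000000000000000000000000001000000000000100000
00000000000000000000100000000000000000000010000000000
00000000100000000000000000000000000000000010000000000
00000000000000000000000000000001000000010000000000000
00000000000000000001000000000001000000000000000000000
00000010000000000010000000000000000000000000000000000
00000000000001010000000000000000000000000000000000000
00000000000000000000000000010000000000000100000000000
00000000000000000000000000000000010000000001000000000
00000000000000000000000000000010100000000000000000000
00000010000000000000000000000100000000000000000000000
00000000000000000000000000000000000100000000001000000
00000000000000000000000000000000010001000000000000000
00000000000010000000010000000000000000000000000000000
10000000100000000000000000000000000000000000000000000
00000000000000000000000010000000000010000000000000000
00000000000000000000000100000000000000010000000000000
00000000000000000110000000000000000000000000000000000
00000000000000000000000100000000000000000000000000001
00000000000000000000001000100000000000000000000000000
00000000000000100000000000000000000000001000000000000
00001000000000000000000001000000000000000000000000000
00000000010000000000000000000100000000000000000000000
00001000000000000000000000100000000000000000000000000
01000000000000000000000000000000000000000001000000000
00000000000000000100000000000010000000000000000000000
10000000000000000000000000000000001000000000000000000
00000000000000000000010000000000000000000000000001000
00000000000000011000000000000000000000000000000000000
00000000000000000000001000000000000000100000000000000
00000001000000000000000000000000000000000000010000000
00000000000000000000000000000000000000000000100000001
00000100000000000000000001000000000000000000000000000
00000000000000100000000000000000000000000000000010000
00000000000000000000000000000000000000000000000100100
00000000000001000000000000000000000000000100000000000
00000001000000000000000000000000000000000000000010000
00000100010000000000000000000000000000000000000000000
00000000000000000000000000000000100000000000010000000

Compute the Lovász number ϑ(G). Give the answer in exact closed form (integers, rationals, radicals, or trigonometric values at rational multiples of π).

Vertex 504 has 2 neighbors: 965, 149.
N(556) = {184, 681}, |N(556)| = 2.
Vertex 657 has 2 neighbors: 454, 707.
Vertex 167 has 2 neighbors: 749, 237.
2-regular, N=53; the odd cycle C_{53}.
The 27 distinct eigenvalues: [2.0, 1.98596, 1.94405, 1.87484, 1.77931, 1.65881, 1.51502, 1.34997, 1.16596, 0.96558, 0.75166, 0.52717, 0.29529, 0.05927, -0.17759, -0.41196, -0.64054, -0.86013, -1.06765, -1.26018, -1.43501, -1.58971, -1.72209, -1.83029, -1.9128, -1.96846, -1.99649].
Lovász: ϑ = −53(-2*cos(pi/53))/(2+-(-1)*2*cos(pi/53)) = 53*cos(pi/53)/(cos(pi/53) + 1).
Numerically 26.4767.
Sandwich: α(G)=26 ≤ ϑ(G)=53*cos(pi/53)/(cos(pi/53) + 1) ≤ χ(Ḡ)=27 (both strict).

53*cos(pi/53)/(cos(pi/53) + 1)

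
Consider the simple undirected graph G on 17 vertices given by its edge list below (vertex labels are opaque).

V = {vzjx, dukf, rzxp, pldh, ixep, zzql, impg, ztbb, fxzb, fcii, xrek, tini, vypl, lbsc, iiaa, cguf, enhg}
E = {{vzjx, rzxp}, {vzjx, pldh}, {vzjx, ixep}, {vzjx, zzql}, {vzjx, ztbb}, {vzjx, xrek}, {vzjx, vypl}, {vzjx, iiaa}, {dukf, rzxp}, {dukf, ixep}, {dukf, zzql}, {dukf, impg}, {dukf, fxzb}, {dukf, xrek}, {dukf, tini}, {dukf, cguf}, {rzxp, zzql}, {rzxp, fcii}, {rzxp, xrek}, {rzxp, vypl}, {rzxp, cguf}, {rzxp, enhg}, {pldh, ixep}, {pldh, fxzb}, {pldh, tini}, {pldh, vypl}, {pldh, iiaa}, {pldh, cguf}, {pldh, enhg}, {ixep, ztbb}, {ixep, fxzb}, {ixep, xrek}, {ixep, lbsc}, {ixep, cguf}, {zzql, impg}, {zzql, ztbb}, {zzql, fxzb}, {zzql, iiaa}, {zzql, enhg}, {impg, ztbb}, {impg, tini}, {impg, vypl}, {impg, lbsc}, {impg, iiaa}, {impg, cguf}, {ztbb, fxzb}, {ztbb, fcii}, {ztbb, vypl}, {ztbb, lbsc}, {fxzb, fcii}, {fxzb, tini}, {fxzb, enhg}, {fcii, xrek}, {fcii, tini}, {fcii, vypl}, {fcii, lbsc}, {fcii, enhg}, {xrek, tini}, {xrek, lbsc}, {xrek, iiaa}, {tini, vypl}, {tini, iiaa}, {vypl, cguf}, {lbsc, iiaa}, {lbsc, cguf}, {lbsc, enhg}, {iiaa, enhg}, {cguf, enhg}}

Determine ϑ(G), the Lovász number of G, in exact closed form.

deg(iiaa) = 8; N(iiaa) = {vzjx, pldh, zzql, impg, xrek, tini, lbsc, enhg}.
deg(fcii) = 8; N(fcii) = {rzxp, ztbb, fxzb, xrek, tini, vypl, lbsc, enhg}.
deg(vypl) = 8; N(vypl) = {vzjx, rzxp, pldh, impg, ztbb, fcii, tini, cguf}.
N(impg) = {dukf, zzql, ztbb, tini, vypl, lbsc, iiaa, cguf}, |N(impg)| = 8.
G on 17 vertices is 8-regular; Paley(17): SR with (k,λ,μ)=(8,3,4).
spec(A) ≈ [8.0, 1.5616, -2.5616] (distinct, 4 d.p.).
Lovász: ϑ = −17(-sqrt(17)/2 - 1/2)/(8+-(-sqrt(17)/2 - 1/2)) = sqrt(17).
ϑ(G) ≈ 4.123105626.

sqrt(17)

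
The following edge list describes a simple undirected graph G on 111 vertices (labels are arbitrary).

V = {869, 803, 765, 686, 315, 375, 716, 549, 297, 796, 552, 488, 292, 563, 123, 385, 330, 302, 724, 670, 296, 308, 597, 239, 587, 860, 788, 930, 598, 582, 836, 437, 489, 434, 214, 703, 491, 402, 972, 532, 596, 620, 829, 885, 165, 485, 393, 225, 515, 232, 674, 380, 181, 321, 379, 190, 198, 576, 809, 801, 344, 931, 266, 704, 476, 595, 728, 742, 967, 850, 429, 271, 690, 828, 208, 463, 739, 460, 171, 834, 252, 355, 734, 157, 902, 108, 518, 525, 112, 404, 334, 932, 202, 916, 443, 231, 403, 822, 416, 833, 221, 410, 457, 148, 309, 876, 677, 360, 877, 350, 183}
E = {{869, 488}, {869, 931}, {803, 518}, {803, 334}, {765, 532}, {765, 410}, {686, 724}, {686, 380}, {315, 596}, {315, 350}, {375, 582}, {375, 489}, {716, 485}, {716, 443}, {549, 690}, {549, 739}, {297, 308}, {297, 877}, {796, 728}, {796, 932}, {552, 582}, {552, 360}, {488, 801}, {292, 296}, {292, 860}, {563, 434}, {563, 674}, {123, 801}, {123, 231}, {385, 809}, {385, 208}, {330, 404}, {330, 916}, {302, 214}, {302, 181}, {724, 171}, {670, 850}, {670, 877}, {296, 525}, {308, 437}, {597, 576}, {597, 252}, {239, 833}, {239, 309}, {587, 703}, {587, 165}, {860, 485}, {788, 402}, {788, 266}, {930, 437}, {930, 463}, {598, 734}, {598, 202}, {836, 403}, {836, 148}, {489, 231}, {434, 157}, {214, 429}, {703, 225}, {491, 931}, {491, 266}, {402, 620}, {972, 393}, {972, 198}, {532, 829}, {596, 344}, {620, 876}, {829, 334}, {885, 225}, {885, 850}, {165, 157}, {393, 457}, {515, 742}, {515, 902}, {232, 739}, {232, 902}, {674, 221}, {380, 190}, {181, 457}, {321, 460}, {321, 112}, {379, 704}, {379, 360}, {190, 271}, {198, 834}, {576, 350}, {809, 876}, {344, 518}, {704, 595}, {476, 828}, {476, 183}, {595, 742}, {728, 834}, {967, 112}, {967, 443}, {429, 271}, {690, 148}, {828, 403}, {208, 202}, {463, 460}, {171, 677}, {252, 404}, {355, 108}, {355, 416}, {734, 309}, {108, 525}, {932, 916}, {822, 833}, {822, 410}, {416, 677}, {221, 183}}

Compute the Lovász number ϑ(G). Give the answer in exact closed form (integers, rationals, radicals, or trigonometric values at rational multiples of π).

111*cos(pi/111)/(cos(pi/111) + 1)

N(308) = {297, 437}, |N(308)| = 2.
deg(225) = 2; N(225) = {703, 885}.
deg(877) = 2; N(877) = {297, 670}.
Vertex 724 has 2 neighbors: 686, 171.
G on 111 vertices is 2-regular; connected 2-regular on 111 ⇒ C_{111}.
The 56 distinct eigenvalues: [2.0, 1.996797, 1.987197, 1.971232, 1.948952, 1.920429, 1.885755, 1.84504, 1.798414, 1.746028, 1.688049, 1.624662, 1.556072, 1.482496, 1.404172, 1.321349, 1.234294, 1.143286, 1.048615, 0.950584, 0.849509, 0.745713, 0.639528, 0.531294, 0.421359, 0.310073, 0.197795, 0.084882, -0.028302, -0.141395, -0.254036, -0.365862, -0.476517, -0.585646, -0.692898, -0.797931, -0.900407, -1.0, -1.096389, -1.189266, -1.278334, -1.363307, -1.443912, -1.519892, -1.591004, -1.657019, -1.717727, -1.772931, -1.822457, -1.866145, -1.903855, -1.935466, -1.960877, -1.980007, -1.992795, -1.999199].
ϑ = −N·λ_min/(λ_max−λ_min) = −111·(-2*cos(pi/111))/(2−(-2*cos(pi/111))) = 111*cos(pi/111)/(cos(pi/111) + 1).
≈ 55.488884097 (to 9 d.p.).
Check 55 ≤ 111*cos(pi/111)/(cos(pi/111) + 1) ≤ 56: both strict.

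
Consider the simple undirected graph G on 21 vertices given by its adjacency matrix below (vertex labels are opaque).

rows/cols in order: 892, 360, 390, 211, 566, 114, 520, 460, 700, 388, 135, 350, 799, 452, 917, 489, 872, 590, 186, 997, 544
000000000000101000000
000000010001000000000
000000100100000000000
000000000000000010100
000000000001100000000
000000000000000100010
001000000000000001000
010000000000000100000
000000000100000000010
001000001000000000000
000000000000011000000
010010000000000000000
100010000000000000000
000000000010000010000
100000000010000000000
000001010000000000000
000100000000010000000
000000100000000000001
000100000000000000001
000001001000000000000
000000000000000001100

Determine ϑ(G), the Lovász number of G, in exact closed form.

deg(872) = 2; N(872) = {211, 452}.
N(114) = {489, 997}, |N(114)| = 2.
deg(520) = 2; N(520) = {390, 590}.
deg(917) = 2; N(917) = {892, 135}.
G on 21 vertices is 2-regular; this is C_{21}, the 21-cycle.
spec(A) ≈ [2.0, 1.9111, 1.6525, 1.247, 0.7307, 0.1495, -0.445, -1.0, -1.4661, -1.8019, -1.9777] (distinct, 4 d.p.).
With N=21: ϑ(G) = 21·(-(-1)*2*cos(pi/21))/(2−(-2*cos(pi/21))) = 21*cos(pi/21)/(cos(pi/21) + 1).
= 10.44103253… (decimal).
Lovász sandwich 10 ≤ 21*cos(pi/21)/(cos(pi/21) + 1) ≤ 11: both strict.

21*cos(pi/21)/(cos(pi/21) + 1)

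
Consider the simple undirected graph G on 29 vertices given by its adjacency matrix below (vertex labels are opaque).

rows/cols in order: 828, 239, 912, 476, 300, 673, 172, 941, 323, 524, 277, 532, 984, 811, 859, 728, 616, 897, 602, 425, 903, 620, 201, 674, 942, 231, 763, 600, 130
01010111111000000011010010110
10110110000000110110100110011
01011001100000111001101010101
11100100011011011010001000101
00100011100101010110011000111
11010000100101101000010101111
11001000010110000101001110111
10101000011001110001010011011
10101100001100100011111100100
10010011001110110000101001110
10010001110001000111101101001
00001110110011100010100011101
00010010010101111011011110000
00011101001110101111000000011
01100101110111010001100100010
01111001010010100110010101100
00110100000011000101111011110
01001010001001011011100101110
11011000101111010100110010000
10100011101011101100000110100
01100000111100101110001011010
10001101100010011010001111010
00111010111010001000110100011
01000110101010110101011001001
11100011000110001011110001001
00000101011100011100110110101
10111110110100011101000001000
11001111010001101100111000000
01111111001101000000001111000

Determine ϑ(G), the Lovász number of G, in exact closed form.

deg(524) = 14; N(524) = {828, 476, 172, 941, 277, 532, 984, 859, 728, 903, 201, 231, 763, 600}.
Vertex 674 has 14 neighbors: 239, 673, 172, 323, 277, 984, 859, 728, 897, 425, 620, 201, 231, 130.
deg(859) = 14; N(859) = {239, 912, 673, 941, 323, 524, 532, 984, 811, 728, 425, 903, 674, 600}.
N(673) = {828, 239, 476, 323, 532, 811, 859, 616, 620, 674, 231, 763, 600, 130}, |N(673)| = 14.
G on 29 vertices is 14-regular; SR(29,14,6,7) — a Paley graph.
spec(A) ≈ [14.0, 2.193, -3.193] (distinct, 3 d.p.).
Lovász: ϑ = −29(-sqrt(29)/2 - 1/2)/(14+-(-sqrt(29)/2 - 1/2)) = sqrt(29).
≈ 5.38516481 (to 8 d.p.).

sqrt(29)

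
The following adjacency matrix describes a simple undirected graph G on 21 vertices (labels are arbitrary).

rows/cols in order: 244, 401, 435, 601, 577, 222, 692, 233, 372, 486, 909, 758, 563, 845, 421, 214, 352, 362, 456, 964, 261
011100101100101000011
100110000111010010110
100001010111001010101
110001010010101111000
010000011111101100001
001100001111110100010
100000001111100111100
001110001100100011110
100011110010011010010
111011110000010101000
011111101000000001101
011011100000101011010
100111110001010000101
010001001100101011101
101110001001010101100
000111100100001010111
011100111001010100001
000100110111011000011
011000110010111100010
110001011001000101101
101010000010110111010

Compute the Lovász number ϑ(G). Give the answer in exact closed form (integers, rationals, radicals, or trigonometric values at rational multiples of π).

6

N(577) = {401, 233, 372, 486, 909, 758, 563, 421, 214, 261}, |N(577)| = 10.
deg(421) = 10; N(421) = {244, 435, 601, 577, 372, 758, 845, 214, 362, 456}.
deg(845) = 10; N(845) = {401, 222, 372, 486, 563, 421, 352, 362, 456, 261}.
N(222) = {435, 601, 372, 486, 909, 758, 563, 845, 214, 964}, |N(222)| = 10.
Every vertex has degree 10 (N=21); Kneser K(7,2) on C(7,2)=21 vertices.
spec(A) ≈ [10.0, 1.0, -4.0] (distinct, 3 d.p.).
With N=21: ϑ(G) = 21·(-1*(-4))/(10−(-4)) = 6.
≈ 6.00000 (to 5 d.p.).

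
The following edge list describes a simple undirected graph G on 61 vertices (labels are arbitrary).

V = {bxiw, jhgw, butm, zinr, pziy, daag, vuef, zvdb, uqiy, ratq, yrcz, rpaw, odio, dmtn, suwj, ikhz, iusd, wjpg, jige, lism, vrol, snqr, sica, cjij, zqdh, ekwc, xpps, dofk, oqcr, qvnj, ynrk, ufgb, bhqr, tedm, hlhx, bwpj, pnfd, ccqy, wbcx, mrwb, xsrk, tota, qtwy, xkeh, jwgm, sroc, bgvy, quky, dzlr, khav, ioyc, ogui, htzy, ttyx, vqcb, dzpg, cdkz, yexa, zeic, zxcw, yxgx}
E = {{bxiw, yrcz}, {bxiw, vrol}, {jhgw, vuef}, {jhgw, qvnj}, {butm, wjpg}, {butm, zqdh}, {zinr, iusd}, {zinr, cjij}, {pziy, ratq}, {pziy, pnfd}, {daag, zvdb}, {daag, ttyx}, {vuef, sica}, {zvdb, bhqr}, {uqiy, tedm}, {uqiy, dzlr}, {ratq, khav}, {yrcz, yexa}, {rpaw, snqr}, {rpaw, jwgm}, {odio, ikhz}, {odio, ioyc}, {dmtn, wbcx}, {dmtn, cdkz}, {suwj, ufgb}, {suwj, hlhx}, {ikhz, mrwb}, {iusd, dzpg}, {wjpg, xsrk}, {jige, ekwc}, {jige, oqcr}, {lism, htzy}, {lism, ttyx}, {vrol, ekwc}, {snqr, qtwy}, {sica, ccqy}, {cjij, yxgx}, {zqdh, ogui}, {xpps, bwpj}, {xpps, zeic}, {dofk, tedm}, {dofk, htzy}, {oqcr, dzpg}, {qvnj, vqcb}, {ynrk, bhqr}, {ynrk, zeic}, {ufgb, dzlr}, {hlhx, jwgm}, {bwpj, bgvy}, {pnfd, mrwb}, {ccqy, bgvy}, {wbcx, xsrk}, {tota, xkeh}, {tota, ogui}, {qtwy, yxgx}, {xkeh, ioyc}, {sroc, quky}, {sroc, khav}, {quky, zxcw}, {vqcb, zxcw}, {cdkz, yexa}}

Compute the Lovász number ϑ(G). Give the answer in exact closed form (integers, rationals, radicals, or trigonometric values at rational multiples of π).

N(zxcw) = {quky, vqcb}, |N(zxcw)| = 2.
N(jhgw) = {vuef, qvnj}, |N(jhgw)| = 2.
N(ttyx) = {daag, lism}, |N(ttyx)| = 2.
Vertex xkeh has 2 neighbors: tota, ioyc.
Every vertex has degree 2 (N=61); this is C_{61}, the 61-cycle.
The 31 distinct eigenvalues: [2.0, 1.9894, 1.957711, 1.905271, 1.832634, 1.74057, 1.630057, 1.502264, 1.358547, 1.200429, 1.029586, 0.847829, 0.657085, 0.459375, 0.256797, 0.051496, -0.154351, -0.358562, -0.558971, -0.753456, -0.939953, -1.116487, -1.281186, -1.432304, -1.56824, -1.687551, -1.788974, -1.871434, -1.934055, -1.976176, -1.997348].
ϑ = −N·λ_min/(λ_max−λ_min) = −61·(-2*cos(pi/61))/(2−(-2*cos(pi/61))) = 61*cos(pi/61)/(cos(pi/61) + 1).
= 30.479766… (decimal).
Check 30 ≤ 61*cos(pi/61)/(cos(pi/61) + 1) ≤ 31: both strict.

61*cos(pi/61)/(cos(pi/61) + 1)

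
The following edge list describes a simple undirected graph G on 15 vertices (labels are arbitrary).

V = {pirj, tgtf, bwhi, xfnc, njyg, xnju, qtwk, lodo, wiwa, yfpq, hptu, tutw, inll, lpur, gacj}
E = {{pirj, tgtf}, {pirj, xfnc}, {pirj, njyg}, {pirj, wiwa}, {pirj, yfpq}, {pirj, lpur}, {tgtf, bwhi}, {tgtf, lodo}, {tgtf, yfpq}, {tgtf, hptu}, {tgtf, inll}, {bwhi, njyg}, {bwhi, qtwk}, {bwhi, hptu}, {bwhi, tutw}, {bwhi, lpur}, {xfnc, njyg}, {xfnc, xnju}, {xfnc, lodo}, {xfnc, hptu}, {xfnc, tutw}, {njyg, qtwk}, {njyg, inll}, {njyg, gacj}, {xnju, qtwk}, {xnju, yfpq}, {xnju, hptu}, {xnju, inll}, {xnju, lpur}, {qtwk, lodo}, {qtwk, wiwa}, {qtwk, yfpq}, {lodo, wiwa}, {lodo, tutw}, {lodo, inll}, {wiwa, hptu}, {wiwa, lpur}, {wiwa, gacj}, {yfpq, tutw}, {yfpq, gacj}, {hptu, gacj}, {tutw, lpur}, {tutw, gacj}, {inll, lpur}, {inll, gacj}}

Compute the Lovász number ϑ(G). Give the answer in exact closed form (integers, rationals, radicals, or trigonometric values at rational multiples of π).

N(xnju) = {xfnc, qtwk, yfpq, hptu, inll, lpur}, |N(xnju)| = 6.
Vertex inll has 6 neighbors: tgtf, njyg, xnju, lodo, lpur, gacj.
deg(pirj) = 6; N(pirj) = {tgtf, xfnc, njyg, wiwa, yfpq, lpur}.
deg(lodo) = 6; N(lodo) = {tgtf, xfnc, qtwk, wiwa, tutw, inll}.
6-regular, N=15; this is K(6,2), the Kneser graph.
Distinct eigenvalues (to 4 d.p.): [6.0, 1.0, -3.0].
−15·(-3) / ((6)−(-3)) = 5 = ϑ(G).
≈ 5.000000 (to 6 d.p.).

5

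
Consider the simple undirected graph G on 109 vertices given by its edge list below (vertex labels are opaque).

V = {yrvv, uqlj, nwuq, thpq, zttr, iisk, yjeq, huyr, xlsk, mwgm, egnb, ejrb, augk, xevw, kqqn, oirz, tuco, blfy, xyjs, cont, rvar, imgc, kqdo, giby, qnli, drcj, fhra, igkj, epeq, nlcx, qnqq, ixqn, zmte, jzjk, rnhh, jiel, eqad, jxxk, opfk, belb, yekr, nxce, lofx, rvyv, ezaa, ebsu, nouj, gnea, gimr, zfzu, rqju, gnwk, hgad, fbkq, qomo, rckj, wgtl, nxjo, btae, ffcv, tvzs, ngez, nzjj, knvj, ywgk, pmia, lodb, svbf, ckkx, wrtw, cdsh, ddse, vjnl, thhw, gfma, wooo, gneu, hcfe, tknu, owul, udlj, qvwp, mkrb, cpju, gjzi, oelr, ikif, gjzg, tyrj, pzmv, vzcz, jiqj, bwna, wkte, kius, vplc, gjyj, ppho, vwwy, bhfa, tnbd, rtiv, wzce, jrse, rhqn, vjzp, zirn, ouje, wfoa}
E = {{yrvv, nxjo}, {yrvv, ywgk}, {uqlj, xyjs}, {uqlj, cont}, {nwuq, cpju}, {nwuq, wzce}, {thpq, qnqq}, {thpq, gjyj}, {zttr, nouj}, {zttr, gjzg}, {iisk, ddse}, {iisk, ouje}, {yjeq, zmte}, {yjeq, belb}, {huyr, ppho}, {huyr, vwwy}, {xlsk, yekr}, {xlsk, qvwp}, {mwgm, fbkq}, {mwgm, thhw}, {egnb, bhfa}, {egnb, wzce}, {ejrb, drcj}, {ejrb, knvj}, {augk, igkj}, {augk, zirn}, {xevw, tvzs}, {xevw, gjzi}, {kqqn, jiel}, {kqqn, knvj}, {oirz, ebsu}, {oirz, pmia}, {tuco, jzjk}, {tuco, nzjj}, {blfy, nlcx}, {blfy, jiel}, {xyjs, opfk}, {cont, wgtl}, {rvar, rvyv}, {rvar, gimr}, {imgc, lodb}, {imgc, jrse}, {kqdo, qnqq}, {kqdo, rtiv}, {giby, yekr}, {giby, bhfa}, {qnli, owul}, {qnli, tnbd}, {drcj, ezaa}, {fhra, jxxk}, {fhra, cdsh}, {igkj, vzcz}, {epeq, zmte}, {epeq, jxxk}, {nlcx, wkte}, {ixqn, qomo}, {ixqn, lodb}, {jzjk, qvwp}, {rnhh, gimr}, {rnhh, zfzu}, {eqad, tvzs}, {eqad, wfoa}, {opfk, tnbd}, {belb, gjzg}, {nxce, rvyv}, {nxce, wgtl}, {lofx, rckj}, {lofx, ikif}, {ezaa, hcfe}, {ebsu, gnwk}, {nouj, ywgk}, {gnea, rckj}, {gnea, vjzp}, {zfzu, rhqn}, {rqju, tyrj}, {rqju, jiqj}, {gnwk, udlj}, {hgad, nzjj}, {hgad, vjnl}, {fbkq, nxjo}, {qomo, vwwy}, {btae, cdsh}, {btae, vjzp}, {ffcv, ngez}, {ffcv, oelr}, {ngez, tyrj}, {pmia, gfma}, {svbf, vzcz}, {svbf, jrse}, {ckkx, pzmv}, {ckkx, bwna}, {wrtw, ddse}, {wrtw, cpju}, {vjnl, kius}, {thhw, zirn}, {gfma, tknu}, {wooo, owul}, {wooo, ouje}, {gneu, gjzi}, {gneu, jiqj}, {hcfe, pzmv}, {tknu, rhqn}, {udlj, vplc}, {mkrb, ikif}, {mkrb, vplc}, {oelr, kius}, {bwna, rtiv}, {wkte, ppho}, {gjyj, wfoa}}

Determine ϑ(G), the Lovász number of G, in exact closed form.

deg(xlsk) = 2; N(xlsk) = {yekr, qvwp}.
deg(wfoa) = 2; N(wfoa) = {eqad, gjyj}.
N(ppho) = {huyr, wkte}, |N(ppho)| = 2.
deg(xevw) = 2; N(xevw) = {tvzs, gjzi}.
2-regular, N=109; a single 109-cycle (edge-transitive).
Distinct eigenvalues (to 4 d.p.): [2.0, 1.9967, 1.9867, 1.9702, 1.9471, 1.9175, 1.8816, 1.8394, 1.7911, 1.7368, 1.6768, 1.6112, 1.5403, 1.4642, 1.3833, 1.2978, 1.208, 1.1141, 1.0166, 0.9157, 0.8117, 0.7051, 0.5961, 0.4851, 0.3725, 0.2587, 0.144, 0.0288, -0.0864, -0.2014, -0.3157, -0.429, -0.5408, -0.6508, -0.7587, -0.8641, -0.9665, -1.0658, -1.1615, -1.2534, -1.3411, -1.4244, -1.5029, -1.5764, -1.6447, -1.7075, -1.7647, -1.816, -1.8612, -1.9003, -1.9331, -1.9594, -1.9793, -1.9925, -1.9992].
With N=109: ϑ(G) = 109·(-(-1)*2*cos(pi/109))/(2−(-2*cos(pi/109))) = 109*cos(pi/109)/(cos(pi/109) + 1).
= 54.4886801… (decimal).
Lovász sandwich 54 ≤ 109*cos(pi/109)/(cos(pi/109) + 1) ≤ 55: both strict.

109*cos(pi/109)/(cos(pi/109) + 1)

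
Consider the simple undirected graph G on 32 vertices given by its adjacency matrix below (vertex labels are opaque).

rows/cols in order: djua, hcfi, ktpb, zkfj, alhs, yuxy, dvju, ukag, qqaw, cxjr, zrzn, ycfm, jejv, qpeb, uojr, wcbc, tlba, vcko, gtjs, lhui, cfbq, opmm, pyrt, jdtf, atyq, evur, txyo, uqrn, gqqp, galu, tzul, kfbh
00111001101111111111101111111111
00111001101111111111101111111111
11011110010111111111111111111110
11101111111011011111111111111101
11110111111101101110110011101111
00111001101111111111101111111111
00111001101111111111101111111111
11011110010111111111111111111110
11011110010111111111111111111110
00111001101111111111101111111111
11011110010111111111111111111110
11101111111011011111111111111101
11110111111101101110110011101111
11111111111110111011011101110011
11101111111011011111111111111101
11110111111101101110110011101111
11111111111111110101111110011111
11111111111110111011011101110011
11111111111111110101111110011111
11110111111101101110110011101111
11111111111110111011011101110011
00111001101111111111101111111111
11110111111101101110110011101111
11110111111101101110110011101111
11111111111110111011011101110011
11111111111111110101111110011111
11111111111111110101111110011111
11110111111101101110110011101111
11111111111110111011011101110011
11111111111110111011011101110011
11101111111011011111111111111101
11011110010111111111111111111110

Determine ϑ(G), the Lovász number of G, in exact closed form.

7

N(dvju) = {ktpb, zkfj, alhs, ukag, qqaw, zrzn, ycfm, jejv, qpeb, uojr, wcbc, tlba, vcko, gtjs, lhui, cfbq, pyrt, jdtf, atyq, evur, txyo, uqrn, gqqp, galu, tzul, kfbh}, |N(dvju)| = 26.
N(ycfm) = {djua, hcfi, ktpb, alhs, yuxy, dvju, ukag, qqaw, cxjr, zrzn, jejv, qpeb, wcbc, tlba, vcko, gtjs, lhui, cfbq, opmm, pyrt, jdtf, atyq, evur, txyo, uqrn, gqqp, galu, kfbh}, |N(ycfm)| = 28.
deg(gqqp) = 26; N(gqqp) = {djua, hcfi, ktpb, zkfj, alhs, yuxy, dvju, ukag, qqaw, cxjr, zrzn, ycfm, jejv, uojr, wcbc, tlba, gtjs, lhui, opmm, pyrt, jdtf, evur, txyo, uqrn, tzul, kfbh}.
Vertex evur has 28 neighbors: djua, hcfi, ktpb, zkfj, alhs, yuxy, dvju, ukag, qqaw, cxjr, zrzn, ycfm, jejv, qpeb, uojr, wcbc, vcko, lhui, cfbq, opmm, pyrt, jdtf, atyq, uqrn, gqqp, galu, tzul, kfbh.
6 parts of sizes [7, 6, 6, 5, 4, 4]; α(G) = 7 = ϑ (perfect).
= 7.000000… (decimal).
7 ≤ 7 ≤ 7: collapsed.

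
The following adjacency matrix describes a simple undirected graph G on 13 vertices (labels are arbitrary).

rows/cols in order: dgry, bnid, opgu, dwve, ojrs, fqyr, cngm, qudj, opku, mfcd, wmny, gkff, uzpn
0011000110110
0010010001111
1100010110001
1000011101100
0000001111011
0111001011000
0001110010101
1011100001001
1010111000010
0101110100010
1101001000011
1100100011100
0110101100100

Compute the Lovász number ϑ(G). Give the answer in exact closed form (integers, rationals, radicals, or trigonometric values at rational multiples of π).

Vertex wmny has 6 neighbors: dgry, bnid, dwve, cngm, gkff, uzpn.
deg(cngm) = 6; N(cngm) = {dwve, ojrs, fqyr, opku, wmny, uzpn}.
deg(bnid) = 6; N(bnid) = {opgu, fqyr, mfcd, wmny, gkff, uzpn}.
Vertex gkff has 6 neighbors: dgry, bnid, ojrs, opku, mfcd, wmny.
Regular of degree 6 on 13 vertices: SR(13,6,2,3) — a Paley graph.
Distinct eigenvalues (to 3 d.p.): [6.0, 1.303, -2.303].
With N=13: ϑ(G) = 13·(-(-sqrt(13)/2 - 1/2))/(6−(-sqrt(13)/2 - 1/2)) = sqrt(13).
ϑ(G) ≈ 3.60555.

sqrt(13)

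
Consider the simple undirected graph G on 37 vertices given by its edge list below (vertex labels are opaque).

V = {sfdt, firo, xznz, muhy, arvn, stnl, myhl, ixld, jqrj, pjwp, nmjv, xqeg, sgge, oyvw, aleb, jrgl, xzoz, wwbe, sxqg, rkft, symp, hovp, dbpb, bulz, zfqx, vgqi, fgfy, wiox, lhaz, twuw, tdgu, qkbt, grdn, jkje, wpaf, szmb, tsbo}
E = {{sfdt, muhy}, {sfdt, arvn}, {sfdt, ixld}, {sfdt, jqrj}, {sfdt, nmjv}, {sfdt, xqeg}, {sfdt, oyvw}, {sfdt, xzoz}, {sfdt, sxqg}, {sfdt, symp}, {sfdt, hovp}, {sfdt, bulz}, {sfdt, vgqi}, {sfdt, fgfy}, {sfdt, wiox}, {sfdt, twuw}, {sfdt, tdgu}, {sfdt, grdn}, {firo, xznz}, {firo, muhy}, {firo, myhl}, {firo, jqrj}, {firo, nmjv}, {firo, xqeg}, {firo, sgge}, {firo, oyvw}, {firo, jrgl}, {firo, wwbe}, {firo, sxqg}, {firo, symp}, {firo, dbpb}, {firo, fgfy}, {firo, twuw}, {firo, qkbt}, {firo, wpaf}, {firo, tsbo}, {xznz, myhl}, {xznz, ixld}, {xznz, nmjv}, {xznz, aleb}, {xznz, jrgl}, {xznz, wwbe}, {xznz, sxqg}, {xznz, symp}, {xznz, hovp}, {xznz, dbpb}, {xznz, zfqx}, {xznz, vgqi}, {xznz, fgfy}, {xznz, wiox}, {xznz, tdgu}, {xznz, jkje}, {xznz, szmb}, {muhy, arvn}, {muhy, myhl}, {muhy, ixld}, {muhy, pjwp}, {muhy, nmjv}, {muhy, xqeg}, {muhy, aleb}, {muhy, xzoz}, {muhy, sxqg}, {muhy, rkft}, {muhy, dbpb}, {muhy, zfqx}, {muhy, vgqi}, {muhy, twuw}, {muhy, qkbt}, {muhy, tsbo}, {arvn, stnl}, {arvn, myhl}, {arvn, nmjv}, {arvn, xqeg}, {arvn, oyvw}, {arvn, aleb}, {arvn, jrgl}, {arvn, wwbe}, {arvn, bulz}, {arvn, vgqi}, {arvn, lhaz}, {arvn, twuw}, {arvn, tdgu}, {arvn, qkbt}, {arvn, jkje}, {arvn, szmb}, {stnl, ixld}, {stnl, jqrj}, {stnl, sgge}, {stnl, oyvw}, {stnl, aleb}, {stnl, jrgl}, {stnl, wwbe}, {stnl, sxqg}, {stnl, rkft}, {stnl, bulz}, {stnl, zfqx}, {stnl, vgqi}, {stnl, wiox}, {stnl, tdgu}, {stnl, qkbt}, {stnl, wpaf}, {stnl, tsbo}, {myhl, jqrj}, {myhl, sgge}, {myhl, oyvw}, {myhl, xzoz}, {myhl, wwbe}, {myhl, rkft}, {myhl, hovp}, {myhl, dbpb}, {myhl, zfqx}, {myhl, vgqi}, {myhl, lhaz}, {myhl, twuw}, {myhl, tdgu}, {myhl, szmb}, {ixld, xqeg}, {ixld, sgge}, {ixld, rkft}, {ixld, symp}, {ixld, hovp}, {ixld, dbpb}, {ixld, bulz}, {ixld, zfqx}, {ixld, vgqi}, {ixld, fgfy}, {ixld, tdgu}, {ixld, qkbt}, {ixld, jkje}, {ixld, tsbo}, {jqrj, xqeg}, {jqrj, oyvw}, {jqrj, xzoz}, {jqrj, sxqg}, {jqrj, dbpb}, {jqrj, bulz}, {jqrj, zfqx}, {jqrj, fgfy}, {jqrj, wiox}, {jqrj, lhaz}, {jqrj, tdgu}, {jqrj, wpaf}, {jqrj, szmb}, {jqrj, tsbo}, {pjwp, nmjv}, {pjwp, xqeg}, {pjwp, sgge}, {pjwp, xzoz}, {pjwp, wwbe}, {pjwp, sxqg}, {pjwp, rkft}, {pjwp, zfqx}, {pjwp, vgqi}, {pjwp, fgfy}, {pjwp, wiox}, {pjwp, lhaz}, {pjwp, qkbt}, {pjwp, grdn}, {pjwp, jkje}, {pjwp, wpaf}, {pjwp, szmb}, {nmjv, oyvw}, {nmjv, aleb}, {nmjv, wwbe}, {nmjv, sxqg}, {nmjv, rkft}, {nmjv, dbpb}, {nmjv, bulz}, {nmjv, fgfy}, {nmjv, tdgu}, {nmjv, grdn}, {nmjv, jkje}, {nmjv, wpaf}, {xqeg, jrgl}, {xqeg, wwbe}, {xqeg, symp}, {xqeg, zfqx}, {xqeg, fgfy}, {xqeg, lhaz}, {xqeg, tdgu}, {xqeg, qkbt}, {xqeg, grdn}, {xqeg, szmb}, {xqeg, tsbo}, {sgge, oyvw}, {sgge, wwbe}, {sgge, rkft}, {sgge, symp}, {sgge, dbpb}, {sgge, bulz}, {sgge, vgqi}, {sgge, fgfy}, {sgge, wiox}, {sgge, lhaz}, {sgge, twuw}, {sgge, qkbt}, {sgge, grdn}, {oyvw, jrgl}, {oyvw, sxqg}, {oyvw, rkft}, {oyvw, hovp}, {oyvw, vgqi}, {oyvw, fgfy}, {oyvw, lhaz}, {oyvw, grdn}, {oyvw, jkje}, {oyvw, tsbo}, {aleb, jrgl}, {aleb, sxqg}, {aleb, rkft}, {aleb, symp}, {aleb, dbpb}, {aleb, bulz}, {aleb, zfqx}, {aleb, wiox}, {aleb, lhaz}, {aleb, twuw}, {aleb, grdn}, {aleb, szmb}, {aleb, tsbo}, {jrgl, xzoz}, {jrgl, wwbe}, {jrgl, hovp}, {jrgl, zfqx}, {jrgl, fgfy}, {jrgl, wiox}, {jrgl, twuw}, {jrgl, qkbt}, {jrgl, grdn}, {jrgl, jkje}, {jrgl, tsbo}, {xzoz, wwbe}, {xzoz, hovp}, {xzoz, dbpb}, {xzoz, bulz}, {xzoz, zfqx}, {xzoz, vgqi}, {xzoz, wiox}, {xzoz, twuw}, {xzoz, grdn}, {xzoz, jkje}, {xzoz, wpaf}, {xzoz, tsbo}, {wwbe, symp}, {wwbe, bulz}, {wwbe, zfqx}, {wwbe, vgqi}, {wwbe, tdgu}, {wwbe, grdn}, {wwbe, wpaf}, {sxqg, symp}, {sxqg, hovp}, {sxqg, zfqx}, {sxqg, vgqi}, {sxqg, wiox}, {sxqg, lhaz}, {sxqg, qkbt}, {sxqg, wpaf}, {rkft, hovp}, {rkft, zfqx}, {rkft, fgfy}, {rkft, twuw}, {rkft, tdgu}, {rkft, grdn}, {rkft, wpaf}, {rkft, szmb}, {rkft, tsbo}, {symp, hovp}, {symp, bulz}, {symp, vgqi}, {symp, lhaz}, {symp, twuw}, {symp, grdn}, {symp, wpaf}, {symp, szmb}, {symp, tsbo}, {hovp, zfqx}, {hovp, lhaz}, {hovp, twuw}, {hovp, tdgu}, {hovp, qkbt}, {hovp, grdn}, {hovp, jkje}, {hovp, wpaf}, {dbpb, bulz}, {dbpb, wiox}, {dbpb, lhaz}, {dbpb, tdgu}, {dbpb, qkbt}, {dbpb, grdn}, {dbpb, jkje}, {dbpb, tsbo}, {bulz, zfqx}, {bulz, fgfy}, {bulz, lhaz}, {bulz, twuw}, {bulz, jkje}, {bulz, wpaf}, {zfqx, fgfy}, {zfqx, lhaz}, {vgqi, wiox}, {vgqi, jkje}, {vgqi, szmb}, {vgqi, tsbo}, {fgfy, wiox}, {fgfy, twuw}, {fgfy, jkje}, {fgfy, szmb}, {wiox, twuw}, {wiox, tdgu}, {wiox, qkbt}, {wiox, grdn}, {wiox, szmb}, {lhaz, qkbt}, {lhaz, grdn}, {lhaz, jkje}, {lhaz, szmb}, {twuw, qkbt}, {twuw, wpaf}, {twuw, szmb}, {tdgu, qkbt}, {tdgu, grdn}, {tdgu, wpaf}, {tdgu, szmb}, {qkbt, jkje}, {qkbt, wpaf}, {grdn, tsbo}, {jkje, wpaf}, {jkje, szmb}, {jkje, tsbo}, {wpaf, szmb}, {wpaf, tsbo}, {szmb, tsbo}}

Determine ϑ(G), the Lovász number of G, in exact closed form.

sqrt(37)

N(szmb) = {xznz, arvn, myhl, jqrj, pjwp, xqeg, aleb, rkft, symp, vgqi, fgfy, wiox, lhaz, twuw, tdgu, jkje, wpaf, tsbo}, |N(szmb)| = 18.
Vertex lhaz has 18 neighbors: arvn, myhl, jqrj, pjwp, xqeg, sgge, oyvw, aleb, sxqg, symp, hovp, dbpb, bulz, zfqx, qkbt, grdn, jkje, szmb.
deg(grdn) = 18; N(grdn) = {sfdt, pjwp, nmjv, xqeg, sgge, oyvw, aleb, jrgl, xzoz, wwbe, rkft, symp, hovp, dbpb, wiox, lhaz, tdgu, tsbo}.
N(wpaf) = {firo, stnl, jqrj, pjwp, nmjv, xzoz, wwbe, sxqg, rkft, symp, hovp, bulz, twuw, tdgu, qkbt, jkje, szmb, tsbo}, |N(wpaf)| = 18.
Regular of degree 18 on 37 vertices: Paley(37): SR with (k,λ,μ)=(18,8,9).
A has 3 distinct eigenvalues ≈ [18.0, 2.54138, -3.54138].
Lovász: ϑ = −37(-sqrt(37)/2 - 1/2)/(18+-(-sqrt(37)/2 - 1/2)) = sqrt(37).
= 6.0828… (decimal).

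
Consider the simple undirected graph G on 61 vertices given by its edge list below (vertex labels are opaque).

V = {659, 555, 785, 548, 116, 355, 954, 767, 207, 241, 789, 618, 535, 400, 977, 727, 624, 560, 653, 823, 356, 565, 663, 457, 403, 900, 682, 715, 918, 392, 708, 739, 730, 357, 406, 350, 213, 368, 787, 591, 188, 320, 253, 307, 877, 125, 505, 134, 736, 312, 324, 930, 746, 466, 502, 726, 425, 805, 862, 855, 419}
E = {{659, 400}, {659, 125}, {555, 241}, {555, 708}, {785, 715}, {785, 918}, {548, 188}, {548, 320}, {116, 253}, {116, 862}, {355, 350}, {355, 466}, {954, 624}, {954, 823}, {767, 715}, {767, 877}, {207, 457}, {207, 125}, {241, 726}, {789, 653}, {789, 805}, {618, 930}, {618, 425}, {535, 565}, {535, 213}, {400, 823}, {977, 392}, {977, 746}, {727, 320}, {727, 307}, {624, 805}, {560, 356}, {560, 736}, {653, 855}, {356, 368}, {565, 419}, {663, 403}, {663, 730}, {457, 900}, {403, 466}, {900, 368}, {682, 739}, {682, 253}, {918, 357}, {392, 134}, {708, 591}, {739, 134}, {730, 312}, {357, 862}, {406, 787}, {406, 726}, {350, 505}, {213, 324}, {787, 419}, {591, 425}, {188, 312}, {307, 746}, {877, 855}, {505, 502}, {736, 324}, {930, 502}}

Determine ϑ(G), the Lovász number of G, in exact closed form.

61*cos(pi/61)/(cos(pi/61) + 1)

N(134) = {392, 739}, |N(134)| = 2.
Vertex 356 has 2 neighbors: 560, 368.
deg(502) = 2; N(502) = {505, 930}.
Vertex 505 has 2 neighbors: 350, 502.
Regular of degree 2 on 61 vertices: connected 2-regular on 61 ⇒ C_{61}.
Distinct eigenvalues (to 5 d.p.): [2.0, 1.9894, 1.95771, 1.90527, 1.83263, 1.74057, 1.63006, 1.50226, 1.35855, 1.20043, 1.02959, 0.84783, 0.65708, 0.45938, 0.2568, 0.0515, -0.15435, -0.35856, -0.55897, -0.75346, -0.93995, -1.11649, -1.28119, -1.4323, -1.56824, -1.68755, -1.78897, -1.87143, -1.93406, -1.97618, -1.99735].
ϑ = −N·λ_min/(λ_max−λ_min) = −61·(-2*cos(pi/61))/(2−(-2*cos(pi/61))) = 61*cos(pi/61)/(cos(pi/61) + 1).
Numerically 30.47977.
Lovász sandwich 30 ≤ 61*cos(pi/61)/(cos(pi/61) + 1) ≤ 31: both strict.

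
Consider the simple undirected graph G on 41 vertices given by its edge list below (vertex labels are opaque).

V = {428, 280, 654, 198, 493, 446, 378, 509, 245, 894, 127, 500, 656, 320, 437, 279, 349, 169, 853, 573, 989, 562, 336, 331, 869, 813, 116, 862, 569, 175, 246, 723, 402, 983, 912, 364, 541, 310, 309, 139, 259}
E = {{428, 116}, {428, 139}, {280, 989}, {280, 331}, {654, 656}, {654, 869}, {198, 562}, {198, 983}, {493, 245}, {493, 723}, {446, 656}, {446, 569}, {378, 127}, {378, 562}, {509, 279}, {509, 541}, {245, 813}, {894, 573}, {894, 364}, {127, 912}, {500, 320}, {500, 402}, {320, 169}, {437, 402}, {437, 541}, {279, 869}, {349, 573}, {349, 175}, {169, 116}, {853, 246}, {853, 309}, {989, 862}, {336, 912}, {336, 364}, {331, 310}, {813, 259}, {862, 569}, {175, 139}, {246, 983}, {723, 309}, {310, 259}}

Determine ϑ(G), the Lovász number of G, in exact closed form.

41*cos(pi/41)/(cos(pi/41) + 1)

N(562) = {198, 378}, |N(562)| = 2.
N(198) = {562, 983}, |N(198)| = 2.
N(912) = {127, 336}, |N(912)| = 2.
deg(654) = 2; N(654) = {656, 869}.
Regular of degree 2 on 41 vertices: this is C_{41}, the 41-cycle.
spec(A) ≈ [2.0, 1.97656, 1.90679, 1.79233, 1.63586, 1.44104, 1.21245, 0.95544, 0.67603, 0.38078, 0.07661, -0.22937, -0.52996, -0.81814, -1.08714, -1.33065, -1.54298, -1.71914, -1.855, -1.94739, -1.99413] (distinct, 5 d.p.).
Lovász (edge-transitive): ϑ = −41·(-2*cos(pi/41))/((2)−(-2*cos(pi/41))) = 41*cos(pi/41)/(cos(pi/41) + 1).
ϑ(G) ≈ 20.46988.
Sandwich: α(G)=20 ≤ ϑ(G)=41*cos(pi/41)/(cos(pi/41) + 1) ≤ χ(Ḡ)=21 (both strict).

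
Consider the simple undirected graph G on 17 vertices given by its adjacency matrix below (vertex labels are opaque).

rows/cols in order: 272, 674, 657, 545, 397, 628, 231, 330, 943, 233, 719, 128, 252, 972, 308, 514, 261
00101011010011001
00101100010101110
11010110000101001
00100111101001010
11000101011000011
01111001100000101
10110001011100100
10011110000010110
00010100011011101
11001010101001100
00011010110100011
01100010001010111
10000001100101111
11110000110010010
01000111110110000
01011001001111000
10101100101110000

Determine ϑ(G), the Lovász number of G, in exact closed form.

Vertex 252 has 8 neighbors: 272, 330, 943, 128, 972, 308, 514, 261.
deg(674) = 8; N(674) = {657, 397, 628, 233, 128, 972, 308, 514}.
Vertex 308 has 8 neighbors: 674, 628, 231, 330, 943, 233, 128, 252.
deg(231) = 8; N(231) = {272, 657, 545, 330, 233, 719, 128, 308}.
17-vertex 8-regular graph: SR(17,8,3,4) — a Paley graph.
spec(A) ≈ [8.0, 1.56155, -2.56155] (distinct, 5 d.p.).
Lovász (edge-transitive): ϑ = −17·(-sqrt(17)/2 - 1/2)/((8)−(-sqrt(17)/2 - 1/2)) = sqrt(17).
≈ 4.12310563 (to 8 d.p.).

sqrt(17)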